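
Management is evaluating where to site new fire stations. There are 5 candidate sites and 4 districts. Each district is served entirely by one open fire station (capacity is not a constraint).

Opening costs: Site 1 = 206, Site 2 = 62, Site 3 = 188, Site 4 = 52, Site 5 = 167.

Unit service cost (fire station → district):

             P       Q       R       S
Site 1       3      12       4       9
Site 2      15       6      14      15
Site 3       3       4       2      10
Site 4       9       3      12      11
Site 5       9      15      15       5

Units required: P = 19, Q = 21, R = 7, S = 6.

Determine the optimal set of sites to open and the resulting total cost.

For any fixed open set, each district goes to its cheapest open site; total = fixed + service.
{Site 3}: P→Site 3 3·19=57, Q→Site 3 4·21=84, R→Site 3 2·7=14, S→Site 3 10·6=60. Service 215; fixed 188; total 403.
{Site 3, Site 4}: P→Site 3 3·19=57, Q→Site 4 3·21=63, R→Site 3 2·7=14, S→Site 3 10·6=60. Service 194; fixed 240; total 434.
{Site 4}: service 384 + fixed 52 = 436
{Site 1, Site 2, Site 3, Site 4, Site 5}: P→Site 1 3·19=57, Q→Site 4 3·21=63, R→Site 3 2·7=14, S→Site 5 5·6=30. Service 164; fixed 675; total 839.
No other subset beats 403.

Open Site 3 only; minimum total cost 403.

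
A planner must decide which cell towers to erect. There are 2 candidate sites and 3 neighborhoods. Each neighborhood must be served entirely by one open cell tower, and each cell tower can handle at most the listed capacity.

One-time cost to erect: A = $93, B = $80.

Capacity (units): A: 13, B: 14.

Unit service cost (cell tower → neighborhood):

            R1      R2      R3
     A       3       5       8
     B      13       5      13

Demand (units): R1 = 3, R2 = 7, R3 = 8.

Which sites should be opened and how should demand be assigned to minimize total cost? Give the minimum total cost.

Minimum total cost: 281

Open {A, B}: R1→A 3·3=9, R2→B 5·7=35, R3→A 8·8=64.
Loads: A carries 11/13, B carries 7/14. Service 108; fixed 173; total 281.
Next best feasible plan costs 311.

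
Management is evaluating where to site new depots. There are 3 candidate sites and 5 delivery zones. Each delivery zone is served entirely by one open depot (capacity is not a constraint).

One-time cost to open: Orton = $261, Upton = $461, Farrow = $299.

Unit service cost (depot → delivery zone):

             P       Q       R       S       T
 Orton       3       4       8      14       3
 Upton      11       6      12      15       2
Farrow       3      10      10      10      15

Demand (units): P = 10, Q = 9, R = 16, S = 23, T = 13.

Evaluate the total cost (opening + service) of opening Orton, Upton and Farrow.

Total cost: 1471

Each delivery zone is assigned to its cheapest site among the open ones.
{Orton, Upton, Farrow}: P→Orton 3·10=30, Q→Orton 4·9=36, R→Orton 8·16=128, S→Farrow 10·23=230, T→Upton 2·13=26. Service 450; fixed 1021; total 1471.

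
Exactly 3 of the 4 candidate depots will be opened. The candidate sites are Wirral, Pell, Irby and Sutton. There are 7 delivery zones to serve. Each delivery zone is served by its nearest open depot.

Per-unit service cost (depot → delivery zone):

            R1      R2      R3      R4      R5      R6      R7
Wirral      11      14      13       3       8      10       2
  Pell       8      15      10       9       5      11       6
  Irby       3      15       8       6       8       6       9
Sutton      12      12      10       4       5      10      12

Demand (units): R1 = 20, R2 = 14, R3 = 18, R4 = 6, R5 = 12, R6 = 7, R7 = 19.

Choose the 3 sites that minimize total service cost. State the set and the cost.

With exactly 3 open, each delivery zone uses its cheapest among the chosen.
{Wirral, Irby, Sutton}: R1→Irby 3·20=60, R2→Sutton 12·14=168, R3→Irby 8·18=144, R4→Wirral 3·6=18, R5→Sutton 5·12=60, R6→Irby 6·7=42, R7→Wirral 2·19=38. Service cost 530.
{Wirral, Pell, Irby}: service cost 558
{Pell, Irby, Sutton}: service cost 612
Among all 4 size-3 choices, {Wirral, Irby, Sutton} is lowest.

Choose Wirral, Irby and Sutton; total service cost 530.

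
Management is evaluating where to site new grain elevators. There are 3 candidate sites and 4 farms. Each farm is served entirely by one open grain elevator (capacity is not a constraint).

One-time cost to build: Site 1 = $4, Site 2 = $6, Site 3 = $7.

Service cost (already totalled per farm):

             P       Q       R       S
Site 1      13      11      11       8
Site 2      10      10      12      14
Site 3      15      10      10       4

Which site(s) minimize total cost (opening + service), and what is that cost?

For any fixed open set, each farm goes to its cheapest open site; total = fixed + service.
{Site 3}: P→Site 3 15, Q→Site 3 10, R→Site 3 10, S→Site 3 4. Service 39; fixed 7; total 46.
{Site 1}: service 43 + fixed 4 = 47
{Site 2, Site 3}: service 34 + fixed 13 = 47
{Site 1, Site 2, Site 3}: service 34 + fixed 17 = 51
No other subset beats 46.

Open Site 3 only; minimum total cost 46.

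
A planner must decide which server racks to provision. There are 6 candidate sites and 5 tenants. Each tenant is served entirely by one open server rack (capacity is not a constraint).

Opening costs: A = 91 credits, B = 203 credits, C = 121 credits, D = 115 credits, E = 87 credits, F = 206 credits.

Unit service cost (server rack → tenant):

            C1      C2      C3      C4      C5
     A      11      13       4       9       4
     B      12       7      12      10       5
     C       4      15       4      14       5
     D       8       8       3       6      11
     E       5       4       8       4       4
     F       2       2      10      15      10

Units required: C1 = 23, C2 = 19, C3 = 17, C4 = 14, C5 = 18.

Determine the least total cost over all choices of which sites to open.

Minimum total cost: 542

For any fixed open set, each tenant goes to its cheapest open site; total = fixed + service.
{E}: C1→E 5·23=115, C2→E 4·19=76, C3→E 8·17=136, C4→E 4·14=56, C5→E 4·18=72. Service 455; fixed 87; total 542.
{A, E}: C1→E 5·23=115, C2→E 4·19=76, C3→A 4·17=68, C4→E 4·14=56, C5→A 4·18=72. Service 387; fixed 178; total 565.
{C, E}: service 364 + fixed 208 = 572
{A, B, C, D, E, F}: C1→F 2·23=46, C2→F 2·19=38, C3→D 3·17=51, C4→E 4·14=56, C5→A 4·18=72. Service 263; fixed 823; total 1086.
No other subset beats 542.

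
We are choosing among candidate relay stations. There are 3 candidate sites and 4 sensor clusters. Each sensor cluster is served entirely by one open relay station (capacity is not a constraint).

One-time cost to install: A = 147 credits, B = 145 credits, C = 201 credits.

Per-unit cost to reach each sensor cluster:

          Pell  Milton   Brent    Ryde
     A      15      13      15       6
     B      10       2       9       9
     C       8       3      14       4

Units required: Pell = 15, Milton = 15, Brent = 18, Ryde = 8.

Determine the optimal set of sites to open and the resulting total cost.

Open B only; minimum total cost 559.

For any fixed open set, each sensor cluster goes to its cheapest open site; total = fixed + service.
{B}: Pell→B 10·15=150, Milton→B 2·15=30, Brent→B 9·18=162, Ryde→B 9·8=72. Service 414; fixed 145; total 559.
{C}: service 449 + fixed 201 = 650
{A, B}: service 390 + fixed 292 = 682
{A, B, C}: Pell→C 8·15=120, Milton→B 2·15=30, Brent→B 9·18=162, Ryde→C 4·8=32. Service 344; fixed 493; total 837.
No other subset beats 559.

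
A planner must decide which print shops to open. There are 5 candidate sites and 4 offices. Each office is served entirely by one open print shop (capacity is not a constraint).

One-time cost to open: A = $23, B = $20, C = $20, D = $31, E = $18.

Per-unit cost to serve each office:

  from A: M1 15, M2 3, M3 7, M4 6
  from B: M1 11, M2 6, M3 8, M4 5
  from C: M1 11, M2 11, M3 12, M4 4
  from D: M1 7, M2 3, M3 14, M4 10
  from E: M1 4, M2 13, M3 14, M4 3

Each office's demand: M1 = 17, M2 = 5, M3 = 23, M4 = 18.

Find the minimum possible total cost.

For any fixed open set, each office goes to its cheapest open site; total = fixed + service.
{A, E}: M1→E 4·17=68, M2→A 3·5=15, M3→A 7·23=161, M4→E 3·18=54. Service 298; fixed 41; total 339.
{A, B, E}: M1→E 4·17=68, M2→A 3·5=15, M3→A 7·23=161, M4→E 3·18=54. Service 298; fixed 61; total 359.
{A, C, E}: service 298 + fixed 61 = 359
{A, B, C, D, E}: M1→E 4·17=68, M2→A 3·5=15, M3→A 7·23=161, M4→E 3·18=54. Service 298; fixed 112; total 410.
No other subset beats 339.

Minimum total cost: 339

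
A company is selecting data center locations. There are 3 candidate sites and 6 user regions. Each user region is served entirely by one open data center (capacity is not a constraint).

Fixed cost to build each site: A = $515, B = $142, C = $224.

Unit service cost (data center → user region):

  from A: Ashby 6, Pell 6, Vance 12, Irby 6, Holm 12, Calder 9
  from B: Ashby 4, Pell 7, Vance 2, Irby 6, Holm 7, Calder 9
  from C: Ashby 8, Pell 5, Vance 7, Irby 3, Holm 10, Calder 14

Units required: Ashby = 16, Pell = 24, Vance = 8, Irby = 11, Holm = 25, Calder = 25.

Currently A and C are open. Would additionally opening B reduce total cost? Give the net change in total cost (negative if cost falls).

Yes — net change −5 (cost falls by 5).

Current service cost with {A, C}: 780.
Adding B: each user region re-picks its cheapest; new service cost 633, saving 147.
Extra fixed cost: 142. Net change = 142 − 147 = -5.
(Totals: 1519 → 1514.)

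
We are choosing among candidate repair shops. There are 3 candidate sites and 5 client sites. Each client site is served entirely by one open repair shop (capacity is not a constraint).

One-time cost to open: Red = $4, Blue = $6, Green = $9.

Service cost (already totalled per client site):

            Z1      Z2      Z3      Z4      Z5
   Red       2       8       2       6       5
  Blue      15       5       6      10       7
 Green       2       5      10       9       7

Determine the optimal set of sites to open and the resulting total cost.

Open Red only; minimum total cost 27.

For any fixed open set, each client site goes to its cheapest open site; total = fixed + service.
{Red}: Z1→Red 2, Z2→Red 8, Z3→Red 2, Z4→Red 6, Z5→Red 5. Service 23; fixed 4; total 27.
{Red, Blue}: Z1→Red 2, Z2→Blue 5, Z3→Red 2, Z4→Red 6, Z5→Red 5. Service 20; fixed 10; total 30.
{Red, Green}: Z1→Red 2, Z2→Green 5, Z3→Red 2, Z4→Red 6, Z5→Red 5. Service 20; fixed 13; total 33.
{Red, Blue, Green}: service 20 + fixed 19 = 39
No other subset beats 27.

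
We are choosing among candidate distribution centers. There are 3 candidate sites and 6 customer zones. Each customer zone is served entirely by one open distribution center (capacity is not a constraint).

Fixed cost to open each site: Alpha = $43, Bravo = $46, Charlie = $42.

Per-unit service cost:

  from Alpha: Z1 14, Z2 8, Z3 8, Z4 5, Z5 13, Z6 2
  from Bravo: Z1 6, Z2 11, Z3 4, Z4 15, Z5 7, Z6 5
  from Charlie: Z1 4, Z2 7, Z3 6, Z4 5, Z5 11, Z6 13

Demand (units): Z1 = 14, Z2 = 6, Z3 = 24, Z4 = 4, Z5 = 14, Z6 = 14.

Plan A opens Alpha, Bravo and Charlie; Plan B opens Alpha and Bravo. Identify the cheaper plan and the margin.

Plan B is cheaper by 8.

Plan A: {Alpha, Bravo, Charlie}: Z1→Charlie 4·14=56, Z2→Charlie 7·6=42, Z3→Bravo 4·24=96, Z4→Alpha 5·4=20, Z5→Bravo 7·14=98, Z6→Alpha 2·14=28. Service 340; fixed 131; total 471.
Plan B: {Alpha, Bravo}: Z1→Bravo 6·14=84, Z2→Alpha 8·6=48, Z3→Bravo 4·24=96, Z4→Alpha 5·4=20, Z5→Bravo 7·14=98, Z6→Alpha 2·14=28. Service 374; fixed 89; total 463.
Difference: |471 − 463| = 8.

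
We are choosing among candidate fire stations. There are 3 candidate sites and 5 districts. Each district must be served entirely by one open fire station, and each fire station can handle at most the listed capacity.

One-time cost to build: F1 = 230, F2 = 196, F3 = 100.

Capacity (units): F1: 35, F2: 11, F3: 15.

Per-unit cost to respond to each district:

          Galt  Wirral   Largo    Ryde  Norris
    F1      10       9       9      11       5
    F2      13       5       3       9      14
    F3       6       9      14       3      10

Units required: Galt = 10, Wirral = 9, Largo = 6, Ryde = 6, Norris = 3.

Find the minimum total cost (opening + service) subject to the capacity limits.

Open {F1}: Galt→F1 10·10=100, Wirral→F1 9·9=81, Largo→F1 9·6=54, Ryde→F1 11·6=66, Norris→F1 5·3=15.
Loads: F1 carries 34/35. Service 316; fixed 230; total 546.
Next best feasible plan costs 598.

Minimum total cost: 546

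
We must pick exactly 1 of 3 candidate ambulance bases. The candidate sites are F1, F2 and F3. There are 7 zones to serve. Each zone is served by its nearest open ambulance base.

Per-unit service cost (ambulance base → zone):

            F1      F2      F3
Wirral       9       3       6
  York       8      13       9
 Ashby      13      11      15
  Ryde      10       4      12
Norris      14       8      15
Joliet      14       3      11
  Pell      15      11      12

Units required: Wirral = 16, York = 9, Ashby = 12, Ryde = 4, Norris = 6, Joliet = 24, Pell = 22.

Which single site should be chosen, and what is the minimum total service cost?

Choose F2 only; total service cost 675.

With exactly 1 open, each zone uses its cheapest among the chosen.
{F2}: Wirral→F2 3·16=48, York→F2 13·9=117, Ashby→F2 11·12=132, Ryde→F2 4·4=16, Norris→F2 8·6=48, Joliet→F2 3·24=72, Pell→F2 11·22=242. Service cost 675.
{F3}: service cost 1023
{F1}: service cost 1162
Among all 3 size-1 choices, {F2} is lowest.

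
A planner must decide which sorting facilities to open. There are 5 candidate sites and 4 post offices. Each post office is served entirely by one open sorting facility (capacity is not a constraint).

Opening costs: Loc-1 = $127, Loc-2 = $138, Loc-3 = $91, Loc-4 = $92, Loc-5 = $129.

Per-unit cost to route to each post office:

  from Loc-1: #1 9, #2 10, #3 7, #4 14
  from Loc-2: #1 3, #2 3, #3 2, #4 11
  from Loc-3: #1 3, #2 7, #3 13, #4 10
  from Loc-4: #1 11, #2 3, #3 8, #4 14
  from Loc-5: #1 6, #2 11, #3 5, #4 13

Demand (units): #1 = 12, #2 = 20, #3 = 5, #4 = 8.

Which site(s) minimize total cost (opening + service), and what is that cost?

For any fixed open set, each post office goes to its cheapest open site; total = fixed + service.
{Loc-2}: #1→Loc-2 3·12=36, #2→Loc-2 3·20=60, #3→Loc-2 2·5=10, #4→Loc-2 11·8=88. Service 194; fixed 138; total 332.
{Loc-3, Loc-4}: #1→Loc-3 3·12=36, #2→Loc-4 3·20=60, #3→Loc-4 8·5=40, #4→Loc-3 10·8=80. Service 216; fixed 183; total 399.
{Loc-3}: #1→Loc-3 3·12=36, #2→Loc-3 7·20=140, #3→Loc-3 13·5=65, #4→Loc-3 10·8=80. Service 321; fixed 91; total 412.
{Loc-1, Loc-2, Loc-3, Loc-4, Loc-5}: service 186 + fixed 577 = 763
No other subset beats 332.

Open Loc-2 only; minimum total cost 332.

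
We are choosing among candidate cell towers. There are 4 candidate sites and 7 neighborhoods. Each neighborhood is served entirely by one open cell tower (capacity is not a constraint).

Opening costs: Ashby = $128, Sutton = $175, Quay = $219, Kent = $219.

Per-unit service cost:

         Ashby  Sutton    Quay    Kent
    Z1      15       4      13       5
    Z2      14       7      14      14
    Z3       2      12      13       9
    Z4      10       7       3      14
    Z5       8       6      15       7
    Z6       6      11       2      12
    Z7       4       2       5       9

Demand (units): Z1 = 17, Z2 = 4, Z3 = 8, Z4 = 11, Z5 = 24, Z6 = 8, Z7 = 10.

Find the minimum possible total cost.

For any fixed open set, each neighborhood goes to its cheapest open site; total = fixed + service.
{Sutton}: Z1→Sutton 4·17=68, Z2→Sutton 7·4=28, Z3→Sutton 12·8=96, Z4→Sutton 7·11=77, Z5→Sutton 6·24=144, Z6→Sutton 11·8=88, Z7→Sutton 2·10=20. Service 521; fixed 175; total 696.
{Ashby, Sutton}: Z1→Sutton 4·17=68, Z2→Sutton 7·4=28, Z3→Ashby 2·8=16, Z4→Sutton 7·11=77, Z5→Sutton 6·24=144, Z6→Ashby 6·8=48, Z7→Sutton 2·10=20. Service 401; fixed 303; total 704.
{Sutton, Quay}: service 405 + fixed 394 = 799
{Ashby, Sutton, Quay, Kent}: service 325 + fixed 741 = 1066
No other subset beats 696.

Minimum total cost: 696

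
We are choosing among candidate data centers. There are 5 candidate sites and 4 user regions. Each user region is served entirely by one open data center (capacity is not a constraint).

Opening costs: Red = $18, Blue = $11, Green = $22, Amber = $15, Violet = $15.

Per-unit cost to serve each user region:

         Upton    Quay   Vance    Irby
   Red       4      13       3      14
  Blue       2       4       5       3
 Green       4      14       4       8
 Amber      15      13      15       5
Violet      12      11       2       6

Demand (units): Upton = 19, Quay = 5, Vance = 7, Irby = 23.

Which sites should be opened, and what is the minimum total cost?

For any fixed open set, each user region goes to its cheapest open site; total = fixed + service.
{Blue, Violet}: Upton→Blue 2·19=38, Quay→Blue 4·5=20, Vance→Violet 2·7=14, Irby→Blue 3·23=69. Service 141; fixed 26; total 167.
{Blue}: service 162 + fixed 11 = 173
{Red, Blue}: service 148 + fixed 29 = 177
{Red, Blue, Green, Amber, Violet}: service 141 + fixed 81 = 222
No other subset beats 167.

Open Blue and Violet; minimum total cost 167.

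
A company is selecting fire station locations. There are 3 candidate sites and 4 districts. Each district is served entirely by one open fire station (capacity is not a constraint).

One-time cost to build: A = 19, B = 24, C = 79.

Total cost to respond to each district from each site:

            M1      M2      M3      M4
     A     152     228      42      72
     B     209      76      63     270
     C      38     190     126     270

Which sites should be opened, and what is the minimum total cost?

Open A, B and C; minimum total cost 350.

For any fixed open set, each district goes to its cheapest open site; total = fixed + service.
{A, B, C}: M1→C 38, M2→B 76, M3→A 42, M4→A 72. Service 228; fixed 122; total 350.
{A, B}: service 342 + fixed 43 = 385
{A, C}: service 342 + fixed 98 = 440
{A}: service 494 + fixed 19 = 513
No other subset beats 350.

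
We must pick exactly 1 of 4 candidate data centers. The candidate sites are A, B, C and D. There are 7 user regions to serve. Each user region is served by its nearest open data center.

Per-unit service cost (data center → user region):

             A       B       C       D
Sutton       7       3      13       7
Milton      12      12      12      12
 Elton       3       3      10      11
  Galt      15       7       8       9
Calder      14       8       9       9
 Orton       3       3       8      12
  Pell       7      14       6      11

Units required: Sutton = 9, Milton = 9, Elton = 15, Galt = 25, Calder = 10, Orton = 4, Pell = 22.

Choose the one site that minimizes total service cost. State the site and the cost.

Choose B only; total service cost 755.

With exactly 1 open, each user region uses its cheapest among the chosen.
{B}: Sutton→B 3·9=27, Milton→B 12·9=108, Elton→B 3·15=45, Galt→B 7·25=175, Calder→B 8·10=80, Orton→B 3·4=12, Pell→B 14·22=308. Service cost 755.
{C}: service cost 829
{A}: service cost 897
Among all 4 size-1 choices, {B} is lowest.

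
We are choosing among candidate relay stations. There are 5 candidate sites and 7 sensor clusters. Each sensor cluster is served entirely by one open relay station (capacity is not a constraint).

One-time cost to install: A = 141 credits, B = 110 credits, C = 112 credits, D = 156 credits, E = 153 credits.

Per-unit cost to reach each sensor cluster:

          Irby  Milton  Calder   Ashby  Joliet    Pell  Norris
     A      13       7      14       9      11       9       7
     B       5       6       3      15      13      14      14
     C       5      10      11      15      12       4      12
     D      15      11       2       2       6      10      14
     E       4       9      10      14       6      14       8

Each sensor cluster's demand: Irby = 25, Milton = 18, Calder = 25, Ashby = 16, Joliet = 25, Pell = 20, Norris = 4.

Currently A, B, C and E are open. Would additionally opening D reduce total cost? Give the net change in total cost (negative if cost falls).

No — net change +19 (cost rises by 19).

Current service cost with {A, B, C, E}: 685.
Adding D: each sensor cluster re-picks its cheapest; new service cost 548, saving 137.
Extra fixed cost: 156. Net change = 156 − 137 = 19.
(Totals: 1201 → 1220.)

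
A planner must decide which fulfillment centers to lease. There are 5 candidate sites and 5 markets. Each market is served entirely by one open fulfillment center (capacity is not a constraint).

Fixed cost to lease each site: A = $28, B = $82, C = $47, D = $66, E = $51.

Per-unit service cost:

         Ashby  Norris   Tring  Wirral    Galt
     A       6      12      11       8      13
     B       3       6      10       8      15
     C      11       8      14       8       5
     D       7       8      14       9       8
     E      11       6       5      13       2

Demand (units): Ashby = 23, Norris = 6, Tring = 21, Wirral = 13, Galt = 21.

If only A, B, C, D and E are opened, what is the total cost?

Each market is assigned to its cheapest site among the open ones.
{A, B, C, D, E}: Ashby→B 3·23=69, Norris→B 6·6=36, Tring→E 5·21=105, Wirral→A 8·13=104, Galt→E 2·21=42. Service 356; fixed 274; total 630.

Total cost: 630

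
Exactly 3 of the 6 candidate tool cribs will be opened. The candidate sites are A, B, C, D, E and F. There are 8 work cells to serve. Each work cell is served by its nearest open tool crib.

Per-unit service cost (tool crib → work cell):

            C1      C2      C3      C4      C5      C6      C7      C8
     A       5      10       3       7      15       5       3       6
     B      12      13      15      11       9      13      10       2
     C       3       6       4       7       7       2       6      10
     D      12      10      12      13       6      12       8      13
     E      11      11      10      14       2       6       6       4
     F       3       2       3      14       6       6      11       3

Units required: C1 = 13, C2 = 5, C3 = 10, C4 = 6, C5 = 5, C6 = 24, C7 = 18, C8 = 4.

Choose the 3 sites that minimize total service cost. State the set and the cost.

With exactly 3 open, each work cell uses its cheapest among the chosen.
{A, C, F}: C1→C 3·13=39, C2→F 2·5=10, C3→A 3·10=30, C4→A 7·6=42, C5→F 6·5=30, C6→C 2·24=48, C7→A 3·18=54, C8→F 3·4=12. Service cost 265.
{A, C, E}: service cost 269
{A, B, C}: service cost 286
Among all 20 size-3 choices, {A, C, F} is lowest.

Choose A, C and F; total service cost 265.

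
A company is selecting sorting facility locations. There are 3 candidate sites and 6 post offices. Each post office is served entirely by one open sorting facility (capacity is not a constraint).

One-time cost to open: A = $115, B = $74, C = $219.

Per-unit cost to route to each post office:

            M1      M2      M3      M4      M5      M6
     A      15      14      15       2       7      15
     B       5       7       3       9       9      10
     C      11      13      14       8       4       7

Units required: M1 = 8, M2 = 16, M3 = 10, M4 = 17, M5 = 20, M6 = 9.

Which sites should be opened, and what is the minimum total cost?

Open A and B; minimum total cost 635.

For any fixed open set, each post office goes to its cheapest open site; total = fixed + service.
{A, B}: M1→B 5·8=40, M2→B 7·16=112, M3→B 3·10=30, M4→A 2·17=34, M5→A 7·20=140, M6→B 10·9=90. Service 446; fixed 189; total 635.
{B}: service 605 + fixed 74 = 679
{B, C}: service 461 + fixed 293 = 754
{A, B, C}: M1→B 5·8=40, M2→B 7·16=112, M3→B 3·10=30, M4→A 2·17=34, M5→C 4·20=80, M6→C 7·9=63. Service 359; fixed 408; total 767.
No other subset beats 635.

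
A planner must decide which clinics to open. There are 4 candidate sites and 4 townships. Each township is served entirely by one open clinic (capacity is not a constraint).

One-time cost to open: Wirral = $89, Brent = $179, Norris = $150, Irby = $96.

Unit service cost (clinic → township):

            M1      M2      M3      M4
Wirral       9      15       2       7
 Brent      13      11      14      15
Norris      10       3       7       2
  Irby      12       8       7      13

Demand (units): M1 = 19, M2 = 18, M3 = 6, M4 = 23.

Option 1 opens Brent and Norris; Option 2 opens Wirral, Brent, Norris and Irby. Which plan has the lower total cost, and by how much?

Option 1: {Brent, Norris}: M1→Norris 10·19=190, M2→Norris 3·18=54, M3→Norris 7·6=42, M4→Norris 2·23=46. Service 332; fixed 329; total 661.
Option 2: {Wirral, Brent, Norris, Irby}: M1→Wirral 9·19=171, M2→Norris 3·18=54, M3→Wirral 2·6=12, M4→Norris 2·23=46. Service 283; fixed 514; total 797.
Difference: |661 − 797| = 136.

Option 1 is cheaper by 136.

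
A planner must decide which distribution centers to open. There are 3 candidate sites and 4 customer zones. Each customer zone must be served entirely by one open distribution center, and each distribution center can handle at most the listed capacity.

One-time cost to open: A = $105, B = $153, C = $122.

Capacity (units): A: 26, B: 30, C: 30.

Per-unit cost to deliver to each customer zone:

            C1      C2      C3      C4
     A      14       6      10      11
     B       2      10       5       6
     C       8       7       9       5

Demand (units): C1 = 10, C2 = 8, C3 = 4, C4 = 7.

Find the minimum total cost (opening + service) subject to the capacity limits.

Open {B}: C1→B 2·10=20, C2→B 10·8=80, C3→B 5·4=20, C4→B 6·7=42.
Loads: B carries 29/30. Service 162; fixed 153; total 315.
Next best feasible plan costs 329.

Minimum total cost: 315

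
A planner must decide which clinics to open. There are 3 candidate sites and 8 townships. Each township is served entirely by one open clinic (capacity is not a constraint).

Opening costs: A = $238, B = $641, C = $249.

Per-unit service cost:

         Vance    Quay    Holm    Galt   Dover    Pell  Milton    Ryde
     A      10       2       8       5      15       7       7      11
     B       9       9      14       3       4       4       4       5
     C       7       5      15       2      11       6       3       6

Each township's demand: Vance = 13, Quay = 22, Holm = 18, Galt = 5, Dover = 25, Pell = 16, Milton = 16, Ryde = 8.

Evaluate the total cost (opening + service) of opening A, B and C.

Each township is assigned to its cheapest site among the open ones.
{A, B, C}: Vance→C 7·13=91, Quay→A 2·22=44, Holm→A 8·18=144, Galt→C 2·5=10, Dover→B 4·25=100, Pell→B 4·16=64, Milton→C 3·16=48, Ryde→B 5·8=40. Service 541; fixed 1128; total 1669.

Total cost: 1669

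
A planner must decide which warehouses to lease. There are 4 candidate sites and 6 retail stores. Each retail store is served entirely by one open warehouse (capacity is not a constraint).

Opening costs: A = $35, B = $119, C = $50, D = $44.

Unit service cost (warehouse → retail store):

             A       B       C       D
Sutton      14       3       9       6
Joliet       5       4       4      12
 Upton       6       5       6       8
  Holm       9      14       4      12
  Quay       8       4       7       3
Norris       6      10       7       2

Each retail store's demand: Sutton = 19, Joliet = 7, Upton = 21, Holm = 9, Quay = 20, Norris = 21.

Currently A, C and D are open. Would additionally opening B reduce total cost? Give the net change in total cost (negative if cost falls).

No — net change +41 (cost rises by 41).

Current service cost with {A, C, D}: 406.
Adding B: each retail store re-picks its cheapest; new service cost 328, saving 78.
Extra fixed cost: 119. Net change = 119 − 78 = 41.
(Totals: 535 → 576.)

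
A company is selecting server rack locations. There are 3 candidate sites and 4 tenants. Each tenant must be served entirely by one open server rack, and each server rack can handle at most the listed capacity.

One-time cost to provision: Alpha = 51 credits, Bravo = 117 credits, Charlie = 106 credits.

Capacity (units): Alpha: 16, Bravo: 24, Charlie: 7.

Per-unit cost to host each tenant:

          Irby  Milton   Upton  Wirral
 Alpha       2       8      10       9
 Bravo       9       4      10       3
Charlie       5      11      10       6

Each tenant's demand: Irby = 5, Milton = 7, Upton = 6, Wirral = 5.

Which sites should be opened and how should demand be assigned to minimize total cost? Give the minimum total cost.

Open {Bravo}: Irby→Bravo 9·5=45, Milton→Bravo 4·7=28, Upton→Bravo 10·6=60, Wirral→Bravo 3·5=15.
Loads: Bravo carries 23/24. Service 148; fixed 117; total 265.
Next best feasible plan costs 281.

Minimum total cost: 265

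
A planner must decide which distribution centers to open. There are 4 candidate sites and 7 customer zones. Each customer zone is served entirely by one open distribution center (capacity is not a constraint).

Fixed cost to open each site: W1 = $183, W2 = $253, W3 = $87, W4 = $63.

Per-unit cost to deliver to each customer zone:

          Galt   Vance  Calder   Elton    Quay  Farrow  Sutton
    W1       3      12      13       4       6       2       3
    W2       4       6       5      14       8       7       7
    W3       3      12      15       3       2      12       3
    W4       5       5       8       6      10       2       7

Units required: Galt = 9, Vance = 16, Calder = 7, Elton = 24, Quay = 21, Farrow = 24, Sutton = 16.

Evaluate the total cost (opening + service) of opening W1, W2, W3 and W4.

Each customer zone is assigned to its cheapest site among the open ones.
{W1, W2, W3, W4}: Galt→W1 3·9=27, Vance→W4 5·16=80, Calder→W2 5·7=35, Elton→W3 3·24=72, Quay→W3 2·21=42, Farrow→W1 2·24=48, Sutton→W1 3·16=48. Service 352; fixed 586; total 938.

Total cost: 938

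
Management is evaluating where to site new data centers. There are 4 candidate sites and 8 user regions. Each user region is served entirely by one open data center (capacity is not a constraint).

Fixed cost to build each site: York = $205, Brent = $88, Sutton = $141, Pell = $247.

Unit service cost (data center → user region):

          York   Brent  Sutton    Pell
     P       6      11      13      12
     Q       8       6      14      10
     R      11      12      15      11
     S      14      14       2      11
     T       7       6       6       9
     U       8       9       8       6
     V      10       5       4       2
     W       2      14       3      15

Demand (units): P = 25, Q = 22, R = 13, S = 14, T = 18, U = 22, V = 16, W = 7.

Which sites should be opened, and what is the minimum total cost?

Open Brent and Sutton; minimum total cost 1189.

For any fixed open set, each user region goes to its cheapest open site; total = fixed + service.
{Brent, Sutton}: P→Brent 11·25=275, Q→Brent 6·22=132, R→Brent 12·13=156, S→Sutton 2·14=28, T→Brent 6·18=108, U→Sutton 8·22=176, V→Sutton 4·16=64, W→Sutton 3·7=21. Service 960; fixed 229; total 1189.
{York, Sutton}: service 859 + fixed 346 = 1205
{York, Brent, Sutton}: service 815 + fixed 434 = 1249
{York, Brent, Sutton, Pell}: service 739 + fixed 681 = 1420
No other subset beats 1189.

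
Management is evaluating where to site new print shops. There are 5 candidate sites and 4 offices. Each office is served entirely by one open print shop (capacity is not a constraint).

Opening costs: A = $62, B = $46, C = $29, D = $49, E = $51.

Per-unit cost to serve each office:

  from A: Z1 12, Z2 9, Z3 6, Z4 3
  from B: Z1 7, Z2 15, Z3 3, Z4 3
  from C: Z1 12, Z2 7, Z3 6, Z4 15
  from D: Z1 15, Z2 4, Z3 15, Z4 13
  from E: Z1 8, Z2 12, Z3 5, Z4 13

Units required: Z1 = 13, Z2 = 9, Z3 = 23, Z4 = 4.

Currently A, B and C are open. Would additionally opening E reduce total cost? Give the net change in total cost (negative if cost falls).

No — net change +51 (cost rises by 51).

Current service cost with {A, B, C}: 235.
Adding E: each office re-picks its cheapest; new service cost 235, saving 0.
Extra fixed cost: 51. Net change = 51 − 0 = 51.
(Totals: 372 → 423.)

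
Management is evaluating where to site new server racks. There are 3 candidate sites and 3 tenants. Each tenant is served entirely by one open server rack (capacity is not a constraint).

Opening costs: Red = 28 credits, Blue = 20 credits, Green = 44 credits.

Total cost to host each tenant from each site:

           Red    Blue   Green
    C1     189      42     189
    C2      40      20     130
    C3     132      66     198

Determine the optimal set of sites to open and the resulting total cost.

Open Blue only; minimum total cost 148.

For any fixed open set, each tenant goes to its cheapest open site; total = fixed + service.
{Blue}: C1→Blue 42, C2→Blue 20, C3→Blue 66. Service 128; fixed 20; total 148.
{Red, Blue}: service 128 + fixed 48 = 176
{Blue, Green}: C1→Blue 42, C2→Blue 20, C3→Blue 66. Service 128; fixed 64; total 192.
{Red, Blue, Green}: C1→Blue 42, C2→Blue 20, C3→Blue 66. Service 128; fixed 92; total 220.
No other subset beats 148.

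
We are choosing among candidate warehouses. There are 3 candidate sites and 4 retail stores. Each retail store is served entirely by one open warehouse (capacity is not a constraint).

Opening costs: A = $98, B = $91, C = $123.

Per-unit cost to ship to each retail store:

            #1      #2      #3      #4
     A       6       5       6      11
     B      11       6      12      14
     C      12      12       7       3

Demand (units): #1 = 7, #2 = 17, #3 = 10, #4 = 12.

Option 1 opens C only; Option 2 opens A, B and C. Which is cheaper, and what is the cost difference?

Option 1 is cheaper by 18.

Option 1: {C}: #1→C 12·7=84, #2→C 12·17=204, #3→C 7·10=70, #4→C 3·12=36. Service 394; fixed 123; total 517.
Option 2: {A, B, C}: #1→A 6·7=42, #2→A 5·17=85, #3→A 6·10=60, #4→C 3·12=36. Service 223; fixed 312; total 535.
Difference: |517 − 535| = 18.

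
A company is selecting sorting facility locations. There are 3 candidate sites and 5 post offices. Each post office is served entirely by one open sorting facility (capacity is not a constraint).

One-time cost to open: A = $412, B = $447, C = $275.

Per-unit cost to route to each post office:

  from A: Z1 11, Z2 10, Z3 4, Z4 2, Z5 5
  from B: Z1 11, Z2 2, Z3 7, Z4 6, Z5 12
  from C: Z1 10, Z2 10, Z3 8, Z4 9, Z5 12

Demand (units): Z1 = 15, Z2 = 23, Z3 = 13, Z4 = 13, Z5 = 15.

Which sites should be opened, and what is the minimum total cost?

Open A only; minimum total cost 960.

For any fixed open set, each post office goes to its cheapest open site; total = fixed + service.
{A}: Z1→A 11·15=165, Z2→A 10·23=230, Z3→A 4·13=52, Z4→A 2·13=26, Z5→A 5·15=75. Service 548; fixed 412; total 960.
{B}: service 560 + fixed 447 = 1007
{C}: service 781 + fixed 275 = 1056
{A, B, C}: Z1→C 10·15=150, Z2→B 2·23=46, Z3→A 4·13=52, Z4→A 2·13=26, Z5→A 5·15=75. Service 349; fixed 1134; total 1483.
No other subset beats 960.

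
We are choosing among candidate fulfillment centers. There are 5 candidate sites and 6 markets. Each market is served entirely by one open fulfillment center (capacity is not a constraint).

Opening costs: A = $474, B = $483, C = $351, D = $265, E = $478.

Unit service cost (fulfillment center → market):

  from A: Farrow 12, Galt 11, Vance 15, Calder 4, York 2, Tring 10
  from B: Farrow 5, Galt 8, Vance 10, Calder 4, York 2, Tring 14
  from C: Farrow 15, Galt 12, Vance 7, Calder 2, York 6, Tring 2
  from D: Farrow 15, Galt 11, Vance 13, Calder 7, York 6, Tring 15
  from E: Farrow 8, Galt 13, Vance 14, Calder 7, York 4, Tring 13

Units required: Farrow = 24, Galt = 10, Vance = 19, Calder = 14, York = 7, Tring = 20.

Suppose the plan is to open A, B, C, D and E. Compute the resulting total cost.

Total cost: 2466

Each market is assigned to its cheapest site among the open ones.
{A, B, C, D, E}: Farrow→B 5·24=120, Galt→B 8·10=80, Vance→C 7·19=133, Calder→C 2·14=28, York→A 2·7=14, Tring→C 2·20=40. Service 415; fixed 2051; total 2466.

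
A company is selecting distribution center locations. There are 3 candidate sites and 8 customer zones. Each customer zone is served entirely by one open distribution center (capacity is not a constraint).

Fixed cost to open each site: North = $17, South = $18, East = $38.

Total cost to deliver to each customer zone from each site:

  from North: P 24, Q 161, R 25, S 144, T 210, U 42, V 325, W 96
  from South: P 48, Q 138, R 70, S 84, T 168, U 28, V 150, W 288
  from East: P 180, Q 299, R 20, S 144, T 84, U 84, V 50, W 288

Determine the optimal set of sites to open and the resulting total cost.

For any fixed open set, each customer zone goes to its cheapest open site; total = fixed + service.
{North, South, East}: P→North 24, Q→South 138, R→East 20, S→South 84, T→East 84, U→South 28, V→East 50, W→North 96. Service 524; fixed 73; total 597.
{North, East}: service 621 + fixed 55 = 676
{North, South}: service 713 + fixed 35 = 748
{North}: service 1027 + fixed 17 = 1044
No other subset beats 597.

Open North, South and East; minimum total cost 597.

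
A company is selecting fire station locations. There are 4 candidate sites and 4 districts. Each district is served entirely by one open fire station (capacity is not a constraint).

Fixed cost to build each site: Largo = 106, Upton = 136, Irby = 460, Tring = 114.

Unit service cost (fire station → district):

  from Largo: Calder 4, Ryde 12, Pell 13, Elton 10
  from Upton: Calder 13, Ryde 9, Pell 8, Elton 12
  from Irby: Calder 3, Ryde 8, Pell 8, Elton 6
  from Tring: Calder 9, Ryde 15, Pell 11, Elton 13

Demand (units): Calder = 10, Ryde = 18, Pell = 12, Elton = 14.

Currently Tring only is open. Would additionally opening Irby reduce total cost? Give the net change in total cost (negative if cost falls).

No — net change +140 (cost rises by 140).

Current service cost with {Tring}: 674.
Adding Irby: each district re-picks its cheapest; new service cost 354, saving 320.
Extra fixed cost: 460. Net change = 460 − 320 = 140.
(Totals: 788 → 928.)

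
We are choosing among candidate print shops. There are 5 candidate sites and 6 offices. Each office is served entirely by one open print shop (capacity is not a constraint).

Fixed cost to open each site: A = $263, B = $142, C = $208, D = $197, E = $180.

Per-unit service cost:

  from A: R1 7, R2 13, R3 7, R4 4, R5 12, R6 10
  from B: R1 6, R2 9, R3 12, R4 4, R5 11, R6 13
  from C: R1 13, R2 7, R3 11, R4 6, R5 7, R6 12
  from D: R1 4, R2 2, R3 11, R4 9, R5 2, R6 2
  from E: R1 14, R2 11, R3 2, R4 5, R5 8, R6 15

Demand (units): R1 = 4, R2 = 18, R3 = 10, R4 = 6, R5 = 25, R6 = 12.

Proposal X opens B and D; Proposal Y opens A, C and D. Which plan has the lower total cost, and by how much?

Proposal X: {B, D}: R1→D 4·4=16, R2→D 2·18=36, R3→D 11·10=110, R4→B 4·6=24, R5→D 2·25=50, R6→D 2·12=24. Service 260; fixed 339; total 599.
Proposal Y: {A, C, D}: R1→D 4·4=16, R2→D 2·18=36, R3→A 7·10=70, R4→A 4·6=24, R5→D 2·25=50, R6→D 2·12=24. Service 220; fixed 668; total 888.
Difference: |599 − 888| = 289.

Proposal X is cheaper by 289.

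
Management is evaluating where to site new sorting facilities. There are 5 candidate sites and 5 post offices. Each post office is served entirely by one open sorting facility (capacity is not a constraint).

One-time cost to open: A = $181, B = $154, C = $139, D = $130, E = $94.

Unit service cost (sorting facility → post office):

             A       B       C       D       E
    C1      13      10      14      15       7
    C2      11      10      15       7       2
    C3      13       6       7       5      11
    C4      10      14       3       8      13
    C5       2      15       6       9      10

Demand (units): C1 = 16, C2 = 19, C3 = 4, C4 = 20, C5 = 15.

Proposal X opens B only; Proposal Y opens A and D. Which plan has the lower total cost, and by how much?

Proposal X: {B}: C1→B 10·16=160, C2→B 10·19=190, C3→B 6·4=24, C4→B 14·20=280, C5→B 15·15=225. Service 879; fixed 154; total 1033.
Proposal Y: {A, D}: C1→A 13·16=208, C2→D 7·19=133, C3→D 5·4=20, C4→D 8·20=160, C5→A 2·15=30. Service 551; fixed 311; total 862.
Difference: |1033 − 862| = 171.

Proposal Y is cheaper by 171.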